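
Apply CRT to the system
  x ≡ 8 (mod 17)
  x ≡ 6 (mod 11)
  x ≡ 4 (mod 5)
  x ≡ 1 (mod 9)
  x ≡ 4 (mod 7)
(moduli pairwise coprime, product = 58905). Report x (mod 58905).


Product of moduli M = 17 · 11 · 5 · 9 · 7 = 58905.
Merge one congruence at a time:
  Start: x ≡ 8 (mod 17).
  Combine with x ≡ 6 (mod 11); new modulus lcm = 187.
    Write x = 8 + 17·t and substitute into x ≡ 6 (mod 11): 17·t ≡ 6 − 8 = -2 (mod 11).
    Reduce coefficients mod 11: 6·t ≡ 9 (mod 11).
    The inverse of 6 mod 11 is 2 (since 6·2 = 12 = 1·11 + 1), so t ≡ 2·9 = 18 ≡ 7 (mod 11).
    Then x = 8 + 17·7 = 127, valid modulo lcm(17, 11) = 187: x ≡ 127 (mod 187).
  Combine with x ≡ 4 (mod 5); new modulus lcm = 935.
    Write x = 127 + 187·t and substitute into x ≡ 4 (mod 5): 187·t ≡ 4 − 127 = -123 (mod 5).
    Reduce coefficients mod 5: 2·t ≡ 2 (mod 5).
    The inverse of 2 mod 5 is 3 (since 2·3 = 6 = 1·5 + 1), so t ≡ 3·2 = 6 ≡ 1 (mod 5).
    Then x = 127 + 187·1 = 314, valid modulo lcm(187, 5) = 935: x ≡ 314 (mod 935).
  Combine with x ≡ 1 (mod 9); new modulus lcm = 8415.
    Write x = 314 + 935·t and substitute into x ≡ 1 (mod 9): 935·t ≡ 1 − 314 = -313 (mod 9).
    Reduce coefficients mod 9: 8·t ≡ 2 (mod 9).
    The inverse of 8 mod 9 is 8 (since 8·8 = 64 = 7·9 + 1), so t ≡ 8·2 = 16 ≡ 7 (mod 9).
    Then x = 314 + 935·7 = 6859, valid modulo lcm(935, 9) = 8415: x ≡ 6859 (mod 8415).
  Combine with x ≡ 4 (mod 7); new modulus lcm = 58905.
    Write x = 6859 + 8415·t and substitute into x ≡ 4 (mod 7): 8415·t ≡ 4 − 6859 = -6855 (mod 7).
    Reduce coefficients mod 7: 1·t ≡ 5 (mod 7).
    So t ≡ 5 (mod 7).
    Then x = 6859 + 8415·5 = 48934, valid modulo lcm(8415, 7) = 58905: x ≡ 48934 (mod 58905).
Verify against each original: 48934 mod 17 = 8, 48934 mod 11 = 6, 48934 mod 5 = 4, 48934 mod 9 = 1, 48934 mod 7 = 4.

x ≡ 48934 (mod 58905).


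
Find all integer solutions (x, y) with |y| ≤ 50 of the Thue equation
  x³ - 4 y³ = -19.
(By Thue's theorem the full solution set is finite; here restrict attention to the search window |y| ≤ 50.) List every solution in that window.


The equation is x³ - 4y³ = -19. For fixed y, x³ = 4·y³ − 19, so a solution requires the RHS to be a perfect cube.
Strategy: iterate y from -50 to 50, compute RHS = 4·y³ − 19, and check whether it is a (positive or negative) perfect cube.
Check small values of y:
  y = 0: RHS = -19 is not a perfect cube.
  y = 1: RHS = -15 is not a perfect cube.
  y = -1: RHS = -23 is not a perfect cube.
  y = 2: RHS = 13 is not a perfect cube.
  y = -2: RHS = -51 is not a perfect cube.
  y = 3: RHS = 89 is not a perfect cube.
  y = -3: RHS = -127 is not a perfect cube.
Continuing the search up to |y| = 50 finds no solutions either.
No (x, y) in the scanned range satisfies the equation.

No integer solutions with |y| ≤ 50.


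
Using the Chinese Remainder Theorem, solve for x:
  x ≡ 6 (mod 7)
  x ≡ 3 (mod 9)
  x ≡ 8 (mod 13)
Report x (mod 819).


Moduli 7, 9, 13 are pairwise coprime; by CRT there is a unique solution modulo M = 7 · 9 · 13 = 819.
Solve pairwise, accumulating the modulus:
  Start with x ≡ 6 (mod 7).
  Combine with x ≡ 3 (mod 9): since gcd(7, 9) = 1, we get a unique residue mod 63.
    Write x = 6 + 7·t and substitute into x ≡ 3 (mod 9): 7·t ≡ 3 − 6 = -3 (mod 9).
    Reduce coefficients mod 9: 7·t ≡ 6 (mod 9).
    The inverse of 7 mod 9 is 4 (since 7·4 = 28 = 3·9 + 1), so t ≡ 4·6 = 24 ≡ 6 (mod 9).
    Then x = 6 + 7·6 = 48, valid modulo lcm(7, 9) = 63: x ≡ 48 (mod 63).
  Combine with x ≡ 8 (mod 13): since gcd(63, 13) = 1, we get a unique residue mod 819.
    Write x = 48 + 63·t and substitute into x ≡ 8 (mod 13): 63·t ≡ 8 − 48 = -40 (mod 13).
    Reduce coefficients mod 13: 11·t ≡ 12 (mod 13).
    The inverse of 11 mod 13 is 6 (since 11·6 = 66 = 5·13 + 1), so t ≡ 6·12 = 72 ≡ 7 (mod 13).
    Then x = 48 + 63·7 = 489, valid modulo lcm(63, 13) = 819: x ≡ 489 (mod 819).
Verify: 489 mod 7 = 6 ✓, 489 mod 9 = 3 ✓, 489 mod 13 = 8 ✓.

x ≡ 489 (mod 819).


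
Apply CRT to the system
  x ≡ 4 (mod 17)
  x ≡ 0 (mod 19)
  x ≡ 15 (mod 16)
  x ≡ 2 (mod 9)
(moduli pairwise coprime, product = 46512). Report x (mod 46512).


Product of moduli M = 17 · 19 · 16 · 9 = 46512.
Merge one congruence at a time:
  Start: x ≡ 4 (mod 17).
  Combine with x ≡ 0 (mod 19); new modulus lcm = 323.
    Write x = 4 + 17·t and substitute into x ≡ 0 (mod 19): 17·t ≡ 0 − 4 = -4 (mod 19).
    Reduce coefficients mod 19: 17·t ≡ 15 (mod 19).
    The inverse of 17 mod 19 is 9 (since 17·9 = 153 = 8·19 + 1), so t ≡ 9·15 = 135 ≡ 2 (mod 19).
    Then x = 4 + 17·2 = 38, valid modulo lcm(17, 19) = 323: x ≡ 38 (mod 323).
  Combine with x ≡ 15 (mod 16); new modulus lcm = 5168.
    Write x = 38 + 323·t and substitute into x ≡ 15 (mod 16): 323·t ≡ 15 − 38 = -23 (mod 16).
    Reduce coefficients mod 16: 3·t ≡ 9 (mod 16).
    The inverse of 3 mod 16 is 11 (since 3·11 = 33 = 2·16 + 1), so t ≡ 11·9 = 99 ≡ 3 (mod 16).
    Then x = 38 + 323·3 = 1007, valid modulo lcm(323, 16) = 5168: x ≡ 1007 (mod 5168).
  Combine with x ≡ 2 (mod 9); new modulus lcm = 46512.
    Write x = 1007 + 5168·t and substitute into x ≡ 2 (mod 9): 5168·t ≡ 2 − 1007 = -1005 (mod 9).
    Reduce coefficients mod 9: 2·t ≡ 3 (mod 9).
    The inverse of 2 mod 9 is 5 (since 2·5 = 10 = 1·9 + 1), so t ≡ 5·3 = 15 ≡ 6 (mod 9).
    Then x = 1007 + 5168·6 = 32015, valid modulo lcm(5168, 9) = 46512: x ≡ 32015 (mod 46512).
Verify against each original: 32015 mod 17 = 4, 32015 mod 19 = 0, 32015 mod 16 = 15, 32015 mod 9 = 2.

x ≡ 32015 (mod 46512).


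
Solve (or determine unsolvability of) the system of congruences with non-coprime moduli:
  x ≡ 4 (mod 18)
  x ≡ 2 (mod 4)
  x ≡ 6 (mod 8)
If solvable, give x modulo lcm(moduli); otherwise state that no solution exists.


Moduli 18, 4, 8 are not pairwise coprime, so CRT works modulo lcm(m_i) when all pairwise compatibility conditions hold.
Pairwise compatibility: gcd(m_i, m_j) must divide a_i - a_j for every pair.
Merge one congruence at a time:
  Start: x ≡ 4 (mod 18).
  Combine with x ≡ 2 (mod 4): gcd(18, 4) = 2; 2 - 4 = -2, which IS divisible by 2, so compatible.
    Write x = 4 + 18·t and substitute into x ≡ 2 (mod 4): 18·t ≡ 2 − 4 = -2 (mod 4).
    Divide the congruence (and modulus) by g = 2: 9·t ≡ -1 (mod 2).
    Reduce coefficients mod 2: 1·t ≡ 1 (mod 2).
    So t ≡ 1 (mod 2).
    Then x = 4 + 18·1 = 22, valid modulo lcm(18, 4) = 36: x ≡ 22 (mod 36).
  Combine with x ≡ 6 (mod 8): gcd(36, 8) = 4; 6 - 22 = -16, which IS divisible by 4, so compatible.
    Write x = 22 + 36·t and substitute into x ≡ 6 (mod 8): 36·t ≡ 6 − 22 = -16 (mod 8).
    Divide the congruence (and modulus) by g = 4: 9·t ≡ -4 (mod 2).
    Reduce coefficients mod 2: 1·t ≡ 0 (mod 2).
    So t ≡ 0 (mod 2).
    Then x = 22 + 36·0 = 22, valid modulo lcm(36, 8) = 72: x ≡ 22 (mod 72).
Verify: 22 mod 18 = 4, 22 mod 4 = 2, 22 mod 8 = 6.

x ≡ 22 (mod 72).


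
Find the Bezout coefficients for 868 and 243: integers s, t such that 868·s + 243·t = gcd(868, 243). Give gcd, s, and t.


Euclidean algorithm on (868, 243) — divide until remainder is 0:
  868 = 3 · 243 + 139
  243 = 1 · 139 + 104
  139 = 1 · 104 + 35
  104 = 2 · 35 + 34
  35 = 1 · 34 + 1
  34 = 34 · 1 + 0
gcd(868, 243) = 1.
Track Bezout coefficients alongside the remainders: start with r₀ = 868 = a·1 + b·0 (s = 1, t = 0) and r₁ = 243 = a·0 + b·1 (s = 0, t = 1); each new remainder r_{k+1} = r_{k-1} − q_k·r_k inherits s_{k+1} = s_{k-1} − q_k·s_k, t_{k+1} = t_{k-1} − q_k·t_k, so r_k = a·s_k + b·t_k at every step:
  q = 3: r = 139, s = 1 − 3·0 = 1, t = 0 − 3·1 = -3  (check: 868·1 + 243·(-3) = 139)
  q = 1: r = 104, s = 0 − 1·1 = -1, t = 1 − 1·(-3) = 4  (check: 868·(-1) + 243·4 = 104)
  q = 1: r = 35, s = 1 − 1·(-1) = 2, t = -3 − 1·4 = -7  (check: 868·2 + 243·(-7) = 35)
  q = 2: r = 34, s = -1 − 2·2 = -5, t = 4 − 2·(-7) = 18  (check: 868·(-5) + 243·18 = 34)
  q = 1: r = 1, s = 2 − 1·(-5) = 7, t = -7 − 1·18 = -25  (check: 868·7 + 243·(-25) = 1)
The row with r = 1 (the gcd) gives the Bezout coefficients s = 7, t = -25.
Result: 868 · (7) + 243 · (-25) = 1.

gcd(868, 243) = 1; s = 7, t = -25 (check: 868·7 + 243·(-25) = 1).


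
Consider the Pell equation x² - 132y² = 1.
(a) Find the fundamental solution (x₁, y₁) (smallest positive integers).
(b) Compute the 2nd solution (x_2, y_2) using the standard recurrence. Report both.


Step 1: Find the fundamental solution (x₁, y₁) of x² - 132y² = 1.
  Expand √132 as a continued fraction. a₀ = ⌊√132⌋ = 11; iterate m_{k+1} = d_k·a_k − m_k, d_{k+1} = (132 − m_{k+1}²)/d_k, a_{k+1} = ⌊(a₀ + m_{k+1})/d_{k+1}⌋ (starting m₀ = 0, d₀ = 1), with convergents p_k = a_k·p_{k-1} + p_{k-2}, q_k = a_k·q_{k-1} + q_{k-2} (p₋₁ = 1, q₋₁ = 0):
  k = 0: a₀ = 11; p₀/q₀ = 11/1; p₀² − 132·q₀² = 121 − 132 = -11.
  k = 1: m = 11, d = 11, a = ⌊(11 + 11)/11⌋ = 2; p/q = (2·11 + 1)/(2·1 + 0) = 23/2; p² − 132·q² = 529 − 528 = 1.
  The first convergent with p² − 132·q² = 1 gives the fundamental solution (x₁, y₁) = (23, 2).
Step 2: Apply the recurrence (x_{n+1}, y_{n+1}) = (x₁x_n + 132y₁y_n, x₁y_n + y₁x_n) repeatedly.
  From (x_1, y_1) = (23, 2): x_2 = 23·23 + 132·2·2 = 1057; y_2 = 23·2 + 2·23 = 92.
Step 3: Verify x_2² - 132·y_2² = 1117249 - 1117248 = 1 (should be 1). ✓

(x_1, y_1) = (23, 2); (x_2, y_2) = (1057, 92).


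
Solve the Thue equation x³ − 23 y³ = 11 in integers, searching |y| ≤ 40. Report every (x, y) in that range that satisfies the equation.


The equation is x³ - 23y³ = 11. For fixed y, x³ = 23·y³ + 11, so a solution requires the RHS to be a perfect cube.
Strategy: iterate y from -40 to 40, compute RHS = 23·y³ + 11, and check whether it is a (positive or negative) perfect cube.
Check small values of y:
  y = 0: RHS = 11 is not a perfect cube.
  y = 1: RHS = 34 is not a perfect cube.
  y = -1: RHS = -12 is not a perfect cube.
  y = 2: RHS = 195 is not a perfect cube.
  y = -2: RHS = -173 is not a perfect cube.
  y = 3: RHS = 632 is not a perfect cube.
  y = -3: RHS = -610 is not a perfect cube.
Continuing the search up to |y| = 40 finds no solutions either.
No (x, y) in the scanned range satisfies the equation.

No integer solutions with |y| ≤ 40.


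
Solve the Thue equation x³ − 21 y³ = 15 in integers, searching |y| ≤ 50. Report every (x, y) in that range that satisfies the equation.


The equation is x³ - 21y³ = 15. For fixed y, x³ = 21·y³ + 15, so a solution requires the RHS to be a perfect cube.
Strategy: iterate y from -50 to 50, compute RHS = 21·y³ + 15, and check whether it is a (positive or negative) perfect cube.
Check small values of y:
  y = 0: RHS = 15 is not a perfect cube.
  y = 1: RHS = 36 is not a perfect cube.
  y = -1: RHS = -6 is not a perfect cube.
  y = 2: RHS = 183 is not a perfect cube.
  y = -2: RHS = -153 is not a perfect cube.
  y = 3: RHS = 582 is not a perfect cube.
  y = -3: RHS = -552 is not a perfect cube.
Continuing the search up to |y| = 50 finds no solutions either.
No (x, y) in the scanned range satisfies the equation.

No integer solutions with |y| ≤ 50.


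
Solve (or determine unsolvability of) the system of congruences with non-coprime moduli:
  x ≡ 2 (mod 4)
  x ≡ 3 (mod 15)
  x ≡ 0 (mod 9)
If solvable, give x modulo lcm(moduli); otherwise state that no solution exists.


Moduli 4, 15, 9 are not pairwise coprime, so CRT works modulo lcm(m_i) when all pairwise compatibility conditions hold.
Pairwise compatibility: gcd(m_i, m_j) must divide a_i - a_j for every pair.
Merge one congruence at a time:
  Start: x ≡ 2 (mod 4).
  Combine with x ≡ 3 (mod 15): gcd(4, 15) = 1; 3 - 2 = 1, which IS divisible by 1, so compatible.
    Write x = 2 + 4·t and substitute into x ≡ 3 (mod 15): 4·t ≡ 3 − 2 = 1 (mod 15).
    The inverse of 4 mod 15 is 4 (since 4·4 = 16 = 1·15 + 1), so t ≡ 4·1 = 4 ≡ 4 (mod 15).
    Then x = 2 + 4·4 = 18, valid modulo lcm(4, 15) = 60: x ≡ 18 (mod 60).
  Combine with x ≡ 0 (mod 9): gcd(60, 9) = 3; 0 - 18 = -18, which IS divisible by 3, so compatible.
    Write x = 18 + 60·t and substitute into x ≡ 0 (mod 9): 60·t ≡ 0 − 18 = -18 (mod 9).
    Divide the congruence (and modulus) by g = 3: 20·t ≡ -6 (mod 3).
    Reduce coefficients mod 3: 2·t ≡ 0 (mod 3).
    The inverse of 2 mod 3 is 2 (since 2·2 = 4 = 1·3 + 1), so t ≡ 2·0 = 0 ≡ 0 (mod 3).
    Then x = 18 + 60·0 = 18, valid modulo lcm(60, 9) = 180: x ≡ 18 (mod 180).
Verify: 18 mod 4 = 2, 18 mod 15 = 3, 18 mod 9 = 0.

x ≡ 18 (mod 180).


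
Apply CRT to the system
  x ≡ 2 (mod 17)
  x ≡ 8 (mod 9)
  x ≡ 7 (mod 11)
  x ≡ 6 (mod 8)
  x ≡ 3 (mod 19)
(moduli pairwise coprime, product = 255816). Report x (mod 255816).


Product of moduli M = 17 · 9 · 11 · 8 · 19 = 255816.
Merge one congruence at a time:
  Start: x ≡ 2 (mod 17).
  Combine with x ≡ 8 (mod 9); new modulus lcm = 153.
    Write x = 2 + 17·t and substitute into x ≡ 8 (mod 9): 17·t ≡ 8 − 2 = 6 (mod 9).
    Reduce coefficients mod 9: 8·t ≡ 6 (mod 9).
    The inverse of 8 mod 9 is 8 (since 8·8 = 64 = 7·9 + 1), so t ≡ 8·6 = 48 ≡ 3 (mod 9).
    Then x = 2 + 17·3 = 53, valid modulo lcm(17, 9) = 153: x ≡ 53 (mod 153).
  Combine with x ≡ 7 (mod 11); new modulus lcm = 1683.
    Write x = 53 + 153·t and substitute into x ≡ 7 (mod 11): 153·t ≡ 7 − 53 = -46 (mod 11).
    Reduce coefficients mod 11: 10·t ≡ 9 (mod 11).
    The inverse of 10 mod 11 is 10 (since 10·10 = 100 = 9·11 + 1), so t ≡ 10·9 = 90 ≡ 2 (mod 11).
    Then x = 53 + 153·2 = 359, valid modulo lcm(153, 11) = 1683: x ≡ 359 (mod 1683).
  Combine with x ≡ 6 (mod 8); new modulus lcm = 13464.
    Write x = 359 + 1683·t and substitute into x ≡ 6 (mod 8): 1683·t ≡ 6 − 359 = -353 (mod 8).
    Reduce coefficients mod 8: 3·t ≡ 7 (mod 8).
    The inverse of 3 mod 8 is 3 (since 3·3 = 9 = 1·8 + 1), so t ≡ 3·7 = 21 ≡ 5 (mod 8).
    Then x = 359 + 1683·5 = 8774, valid modulo lcm(1683, 8) = 13464: x ≡ 8774 (mod 13464).
  Combine with x ≡ 3 (mod 19); new modulus lcm = 255816.
    Write x = 8774 + 13464·t and substitute into x ≡ 3 (mod 19): 13464·t ≡ 3 − 8774 = -8771 (mod 19).
    Reduce coefficients mod 19: 12·t ≡ 7 (mod 19).
    The inverse of 12 mod 19 is 8 (since 12·8 = 96 = 5·19 + 1), so t ≡ 8·7 = 56 ≡ 18 (mod 19).
    Then x = 8774 + 13464·18 = 251126, valid modulo lcm(13464, 19) = 255816: x ≡ 251126 (mod 255816).
Verify against each original: 251126 mod 17 = 2, 251126 mod 9 = 8, 251126 mod 11 = 7, 251126 mod 8 = 6, 251126 mod 19 = 3.

x ≡ 251126 (mod 255816).


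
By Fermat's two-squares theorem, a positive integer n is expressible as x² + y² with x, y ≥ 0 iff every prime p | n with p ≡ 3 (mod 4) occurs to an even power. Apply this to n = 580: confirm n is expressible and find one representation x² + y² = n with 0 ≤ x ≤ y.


Step 1: Factor n = 580 = 2^2 · 5 · 29.
Step 2: Check the mod-4 condition on each prime factor: 2 = 2 (special); 5 ≡ 1 (mod 4), exponent 1; 29 ≡ 1 (mod 4), exponent 1.
All primes ≡ 3 (mod 4) appear to even exponent (or don't appear), so by the two-squares theorem n IS expressible as a sum of two squares.
Step 3: Build a representation. Group n = k² · m with k = 2 and m = 5 · 29 = 145 (a product of primes ≡ 1 (mod 4)); a representation of m scales to one of n via (k·x)² + (k·y)² = k²(x² + y²). Each prime p ≡ 1 (mod 4) is itself a sum of two squares; find a² by testing p − a² for a perfect square:
  5: 5 − 1² = 4 = 2² ⇒ 5 = 1² + 2².
  29: 29 − 1² = 28, 29 − 2² = 25 = 5² ⇒ 29 = 2² + 5².
  Combine using the Brahmagupta–Fibonacci identity (a² + b²)(c² + d²) = (ac − bd)² + (ad + bc)² = (ac + bd)² + (ad − bc)²:
  5 · 29 = 145: from (1² + 2²)(2² + 5²), take (1·2 − 2·5, 1·5 + 2·2) = (2 − 10, 5 + 4) = (-8, 9); dropping signs (only squares matter) gives (8, 9); check 8² + 9² = 64 + 81 = 145 ✓.
  Scale by k = 2: (2·8, 2·9) = (16, 18).
Step 4: Order so x ≤ y and verify: 16² + 18² = 256 + 324 = 580 = n. ✓

n = 580 = 16² + 18² (one valid representation with x ≤ y).


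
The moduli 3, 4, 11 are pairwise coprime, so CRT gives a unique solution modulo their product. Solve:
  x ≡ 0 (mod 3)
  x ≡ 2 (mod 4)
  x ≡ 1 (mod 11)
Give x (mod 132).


Moduli 3, 4, 11 are pairwise coprime; by CRT there is a unique solution modulo M = 3 · 4 · 11 = 132.
Solve pairwise, accumulating the modulus:
  Start with x ≡ 0 (mod 3).
  Combine with x ≡ 2 (mod 4): since gcd(3, 4) = 1, we get a unique residue mod 12.
    Write x = 0 + 3·t and substitute into x ≡ 2 (mod 4): 3·t ≡ 2 − 0 = 2 (mod 4).
    The inverse of 3 mod 4 is 3 (since 3·3 = 9 = 2·4 + 1), so t ≡ 3·2 = 6 ≡ 2 (mod 4).
    Then x = 0 + 3·2 = 6, valid modulo lcm(3, 4) = 12: x ≡ 6 (mod 12).
  Combine with x ≡ 1 (mod 11): since gcd(12, 11) = 1, we get a unique residue mod 132.
    Write x = 6 + 12·t and substitute into x ≡ 1 (mod 11): 12·t ≡ 1 − 6 = -5 (mod 11).
    Reduce coefficients mod 11: 1·t ≡ 6 (mod 11).
    So t ≡ 6 (mod 11).
    Then x = 6 + 12·6 = 78, valid modulo lcm(12, 11) = 132: x ≡ 78 (mod 132).
Verify: 78 mod 3 = 0 ✓, 78 mod 4 = 2 ✓, 78 mod 11 = 1 ✓.

x ≡ 78 (mod 132).


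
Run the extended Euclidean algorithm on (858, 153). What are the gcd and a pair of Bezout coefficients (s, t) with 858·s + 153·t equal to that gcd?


Euclidean algorithm on (858, 153) — divide until remainder is 0:
  858 = 5 · 153 + 93
  153 = 1 · 93 + 60
  93 = 1 · 60 + 33
  60 = 1 · 33 + 27
  33 = 1 · 27 + 6
  27 = 4 · 6 + 3
  6 = 2 · 3 + 0
gcd(858, 153) = 3.
Track Bezout coefficients alongside the remainders: start with r₀ = 858 = a·1 + b·0 (s = 1, t = 0) and r₁ = 153 = a·0 + b·1 (s = 0, t = 1); each new remainder r_{k+1} = r_{k-1} − q_k·r_k inherits s_{k+1} = s_{k-1} − q_k·s_k, t_{k+1} = t_{k-1} − q_k·t_k, so r_k = a·s_k + b·t_k at every step:
  q = 5: r = 93, s = 1 − 5·0 = 1, t = 0 − 5·1 = -5  (check: 858·1 + 153·(-5) = 93)
  q = 1: r = 60, s = 0 − 1·1 = -1, t = 1 − 1·(-5) = 6  (check: 858·(-1) + 153·6 = 60)
  q = 1: r = 33, s = 1 − 1·(-1) = 2, t = -5 − 1·6 = -11  (check: 858·2 + 153·(-11) = 33)
  q = 1: r = 27, s = -1 − 1·2 = -3, t = 6 − 1·(-11) = 17  (check: 858·(-3) + 153·17 = 27)
  q = 1: r = 6, s = 2 − 1·(-3) = 5, t = -11 − 1·17 = -28  (check: 858·5 + 153·(-28) = 6)
  q = 4: r = 3, s = -3 − 4·5 = -23, t = 17 − 4·(-28) = 129  (check: 858·(-23) + 153·129 = 3)
The row with r = 3 (the gcd) gives the Bezout coefficients s = -23, t = 129.
Result: 858 · (-23) + 153 · (129) = 3.

gcd(858, 153) = 3; s = -23, t = 129 (check: 858·(-23) + 153·129 = 3).


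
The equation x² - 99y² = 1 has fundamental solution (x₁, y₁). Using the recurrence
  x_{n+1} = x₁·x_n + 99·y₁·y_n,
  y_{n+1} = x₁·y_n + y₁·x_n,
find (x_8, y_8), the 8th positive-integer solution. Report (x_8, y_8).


Step 1: Find the fundamental solution (x₁, y₁) of x² - 99y² = 1.
  Expand √99 as a continued fraction. a₀ = ⌊√99⌋ = 9; iterate m_{k+1} = d_k·a_k − m_k, d_{k+1} = (99 − m_{k+1}²)/d_k, a_{k+1} = ⌊(a₀ + m_{k+1})/d_{k+1}⌋ (starting m₀ = 0, d₀ = 1), with convergents p_k = a_k·p_{k-1} + p_{k-2}, q_k = a_k·q_{k-1} + q_{k-2} (p₋₁ = 1, q₋₁ = 0):
  k = 0: a₀ = 9; p₀/q₀ = 9/1; p₀² − 99·q₀² = 81 − 99 = -18.
  k = 1: m = 9, d = 18, a = ⌊(9 + 9)/18⌋ = 1; p/q = (1·9 + 1)/(1·1 + 0) = 10/1; p² − 99·q² = 100 − 99 = 1.
  The first convergent with p² − 99·q² = 1 gives the fundamental solution (x₁, y₁) = (10, 1).
Step 2: Apply the recurrence (x_{n+1}, y_{n+1}) = (x₁x_n + 99y₁y_n, x₁y_n + y₁x_n) repeatedly.
  From (x_1, y_1) = (10, 1): x_2 = 10·10 + 99·1·1 = 199; y_2 = 10·1 + 1·10 = 20.
  From (x_2, y_2) = (199, 20): x_3 = 10·199 + 99·1·20 = 3970; y_3 = 10·20 + 1·199 = 399.
  From (x_3, y_3) = (3970, 399): x_4 = 10·3970 + 99·1·399 = 79201; y_4 = 10·399 + 1·3970 = 7960.
  From (x_4, y_4) = (79201, 7960): x_5 = 10·79201 + 99·1·7960 = 1580050; y_5 = 10·7960 + 1·79201 = 158801.
  From (x_5, y_5) = (1580050, 158801): x_6 = 10·1580050 + 99·1·158801 = 31521799; y_6 = 10·158801 + 1·1580050 = 3168060.
  From (x_6, y_6) = (31521799, 3168060): x_7 = 10·31521799 + 99·1·3168060 = 628855930; y_7 = 10·3168060 + 1·31521799 = 63202399.
  From (x_7, y_7) = (628855930, 63202399): x_8 = 10·628855930 + 99·1·63202399 = 12545596801; y_8 = 10·63202399 + 1·628855930 = 1260879920.
Step 3: Verify x_8² - 99·y_8² = 157391999093261433601 - 157391999093261433600 = 1 (should be 1). ✓

(x_1, y_1) = (10, 1); (x_8, y_8) = (12545596801, 1260879920).


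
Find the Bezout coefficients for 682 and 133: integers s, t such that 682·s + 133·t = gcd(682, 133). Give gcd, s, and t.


Euclidean algorithm on (682, 133) — divide until remainder is 0:
  682 = 5 · 133 + 17
  133 = 7 · 17 + 14
  17 = 1 · 14 + 3
  14 = 4 · 3 + 2
  3 = 1 · 2 + 1
  2 = 2 · 1 + 0
gcd(682, 133) = 1.
Track Bezout coefficients alongside the remainders: start with r₀ = 682 = a·1 + b·0 (s = 1, t = 0) and r₁ = 133 = a·0 + b·1 (s = 0, t = 1); each new remainder r_{k+1} = r_{k-1} − q_k·r_k inherits s_{k+1} = s_{k-1} − q_k·s_k, t_{k+1} = t_{k-1} − q_k·t_k, so r_k = a·s_k + b·t_k at every step:
  q = 5: r = 17, s = 1 − 5·0 = 1, t = 0 − 5·1 = -5  (check: 682·1 + 133·(-5) = 17)
  q = 7: r = 14, s = 0 − 7·1 = -7, t = 1 − 7·(-5) = 36  (check: 682·(-7) + 133·36 = 14)
  q = 1: r = 3, s = 1 − 1·(-7) = 8, t = -5 − 1·36 = -41  (check: 682·8 + 133·(-41) = 3)
  q = 4: r = 2, s = -7 − 4·8 = -39, t = 36 − 4·(-41) = 200  (check: 682·(-39) + 133·200 = 2)
  q = 1: r = 1, s = 8 − 1·(-39) = 47, t = -41 − 1·200 = -241  (check: 682·47 + 133·(-241) = 1)
The row with r = 1 (the gcd) gives the Bezout coefficients s = 47, t = -241.
Result: 682 · (47) + 133 · (-241) = 1.

gcd(682, 133) = 1; s = 47, t = -241 (check: 682·47 + 133·(-241) = 1).


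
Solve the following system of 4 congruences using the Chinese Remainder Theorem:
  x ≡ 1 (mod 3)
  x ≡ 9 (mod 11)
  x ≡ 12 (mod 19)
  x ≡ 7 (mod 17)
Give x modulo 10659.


Product of moduli M = 3 · 11 · 19 · 17 = 10659.
Merge one congruence at a time:
  Start: x ≡ 1 (mod 3).
  Combine with x ≡ 9 (mod 11); new modulus lcm = 33.
    Write x = 1 + 3·t and substitute into x ≡ 9 (mod 11): 3·t ≡ 9 − 1 = 8 (mod 11).
    The inverse of 3 mod 11 is 4 (since 3·4 = 12 = 1·11 + 1), so t ≡ 4·8 = 32 ≡ 10 (mod 11).
    Then x = 1 + 3·10 = 31, valid modulo lcm(3, 11) = 33: x ≡ 31 (mod 33).
  Combine with x ≡ 12 (mod 19); new modulus lcm = 627.
    Write x = 31 + 33·t and substitute into x ≡ 12 (mod 19): 33·t ≡ 12 − 31 = -19 (mod 19).
    Reduce coefficients mod 19: 14·t ≡ 0 (mod 19).
    The inverse of 14 mod 19 is 15 (since 14·15 = 210 = 11·19 + 1), so t ≡ 15·0 = 0 ≡ 0 (mod 19).
    Then x = 31 + 33·0 = 31, valid modulo lcm(33, 19) = 627: x ≡ 31 (mod 627).
  Combine with x ≡ 7 (mod 17); new modulus lcm = 10659.
    Write x = 31 + 627·t and substitute into x ≡ 7 (mod 17): 627·t ≡ 7 − 31 = -24 (mod 17).
    Reduce coefficients mod 17: 15·t ≡ 10 (mod 17).
    The inverse of 15 mod 17 is 8 (since 15·8 = 120 = 7·17 + 1), so t ≡ 8·10 = 80 ≡ 12 (mod 17).
    Then x = 31 + 627·12 = 7555, valid modulo lcm(627, 17) = 10659: x ≡ 7555 (mod 10659).
Verify against each original: 7555 mod 3 = 1, 7555 mod 11 = 9, 7555 mod 19 = 12, 7555 mod 17 = 7.

x ≡ 7555 (mod 10659).


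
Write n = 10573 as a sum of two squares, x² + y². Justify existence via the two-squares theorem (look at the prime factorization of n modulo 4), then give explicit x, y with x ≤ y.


Step 1: Factor n = 10573 = 97 · 109.
Step 2: Check the mod-4 condition on each prime factor: 97 ≡ 1 (mod 4), exponent 1; 109 ≡ 1 (mod 4), exponent 1.
All primes ≡ 3 (mod 4) appear to even exponent (or don't appear), so by the two-squares theorem n IS expressible as a sum of two squares.
Step 3: Build a representation. Here n = 97 · 109 is a product of primes ≡ 1 (mod 4). Each prime p ≡ 1 (mod 4) is itself a sum of two squares; find a² by testing p − a² for a perfect square:
  97: 97 − 1² = 96, 97 − 2² = 93, 97 − 3² = 88, 97 − 4² = 81 = 9² ⇒ 97 = 4² + 9².
  109: 109 − 1² = 108, 109 − 2² = 105, 109 − 3² = 100 = 10² ⇒ 109 = 3² + 10².
  Combine using the Brahmagupta–Fibonacci identity (a² + b²)(c² + d²) = (ac − bd)² + (ad + bc)² = (ac + bd)² + (ad − bc)²:
  97 · 109 = 10573: from (4² + 9²)(3² + 10²), take (4·3 − 9·10, 4·10 + 9·3) = (12 − 90, 40 + 27) = (-78, 67); dropping signs (only squares matter) gives (78, 67); check 78² + 67² = 6084 + 4489 = 10573 ✓.
Step 4: Order so x ≤ y and verify: 67² + 78² = 4489 + 6084 = 10573 = n. ✓

n = 10573 = 67² + 78² (one valid representation with x ≤ y).


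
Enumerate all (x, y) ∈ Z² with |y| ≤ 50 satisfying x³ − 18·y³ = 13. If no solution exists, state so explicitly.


The equation is x³ - 18y³ = 13. For fixed y, x³ = 18·y³ + 13, so a solution requires the RHS to be a perfect cube.
Strategy: iterate y from -50 to 50, compute RHS = 18·y³ + 13, and check whether it is a (positive or negative) perfect cube.
Check small values of y:
  y = 0: RHS = 13 is not a perfect cube.
  y = 1: RHS = 31 is not a perfect cube.
  y = -1: RHS = -5 is not a perfect cube.
  y = 2: RHS = 157 is not a perfect cube.
  y = -2: RHS = -131 is not a perfect cube.
  y = 3: RHS = 499 is not a perfect cube.
  y = -3: RHS = -473 is not a perfect cube.
Continuing the search up to |y| = 50 finds no solutions either.
No (x, y) in the scanned range satisfies the equation.

No integer solutions with |y| ≤ 50.


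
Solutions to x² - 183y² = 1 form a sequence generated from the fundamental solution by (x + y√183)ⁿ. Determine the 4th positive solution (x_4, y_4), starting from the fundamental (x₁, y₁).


Step 1: Find the fundamental solution (x₁, y₁) of x² - 183y² = 1.
  Expand √183 as a continued fraction. a₀ = ⌊√183⌋ = 13; iterate m_{k+1} = d_k·a_k − m_k, d_{k+1} = (183 − m_{k+1}²)/d_k, a_{k+1} = ⌊(a₀ + m_{k+1})/d_{k+1}⌋ (starting m₀ = 0, d₀ = 1), with convergents p_k = a_k·p_{k-1} + p_{k-2}, q_k = a_k·q_{k-1} + q_{k-2} (p₋₁ = 1, q₋₁ = 0):
  k = 0: a₀ = 13; p₀/q₀ = 13/1; p₀² − 183·q₀² = 169 − 183 = -14.
  k = 1: m = 13, d = 14, a = ⌊(13 + 13)/14⌋ = 1; p/q = (1·13 + 1)/(1·1 + 0) = 14/1; p² − 183·q² = 196 − 183 = 13.
  k = 2: m = 1, d = 13, a = ⌊(13 + 1)/13⌋ = 1; p/q = (1·14 + 13)/(1·1 + 1) = 27/2; p² − 183·q² = 729 − 732 = -3.
  k = 3: m = 12, d = 3, a = ⌊(13 + 12)/3⌋ = 8; p/q = (8·27 + 14)/(8·2 + 1) = 230/17; p² − 183·q² = 52900 − 52887 = 13.
  k = 4: m = 12, d = 13, a = ⌊(13 + 12)/13⌋ = 1; p/q = (1·230 + 27)/(1·17 + 2) = 257/19; p² − 183·q² = 66049 − 66063 = -14.
  k = 5: m = 1, d = 14, a = ⌊(13 + 1)/14⌋ = 1; p/q = (1·257 + 230)/(1·19 + 17) = 487/36; p² − 183·q² = 237169 − 237168 = 1.
  The first convergent with p² − 183·q² = 1 gives the fundamental solution (x₁, y₁) = (487, 36).
Step 2: Apply the recurrence (x_{n+1}, y_{n+1}) = (x₁x_n + 183y₁y_n, x₁y_n + y₁x_n) repeatedly.
  From (x_1, y_1) = (487, 36): x_2 = 487·487 + 183·36·36 = 474337; y_2 = 487·36 + 36·487 = 35064.
  From (x_2, y_2) = (474337, 35064): x_3 = 487·474337 + 183·36·35064 = 462003751; y_3 = 487·35064 + 36·474337 = 34152300.
  From (x_3, y_3) = (462003751, 34152300): x_4 = 487·462003751 + 183·36·34152300 = 449991179137; y_4 = 487·34152300 + 36·462003751 = 33264305136.
Step 3: Verify x_4² - 183·y_4² = 202492061301107624064769 - 202492061301107624064768 = 1 (should be 1). ✓

(x_1, y_1) = (487, 36); (x_4, y_4) = (449991179137, 33264305136).


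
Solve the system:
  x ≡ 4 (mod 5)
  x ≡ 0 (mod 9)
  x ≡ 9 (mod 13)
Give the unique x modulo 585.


Moduli 5, 9, 13 are pairwise coprime; by CRT there is a unique solution modulo M = 5 · 9 · 13 = 585.
Solve pairwise, accumulating the modulus:
  Start with x ≡ 4 (mod 5).
  Combine with x ≡ 0 (mod 9): since gcd(5, 9) = 1, we get a unique residue mod 45.
    Write x = 4 + 5·t and substitute into x ≡ 0 (mod 9): 5·t ≡ 0 − 4 = -4 (mod 9).
    Reduce coefficients mod 9: 5·t ≡ 5 (mod 9).
    The inverse of 5 mod 9 is 2 (since 5·2 = 10 = 1·9 + 1), so t ≡ 2·5 = 10 ≡ 1 (mod 9).
    Then x = 4 + 5·1 = 9, valid modulo lcm(5, 9) = 45: x ≡ 9 (mod 45).
  Combine with x ≡ 9 (mod 13): since gcd(45, 13) = 1, we get a unique residue mod 585.
    Write x = 9 + 45·t and substitute into x ≡ 9 (mod 13): 45·t ≡ 9 − 9 = 0 (mod 13).
    Reduce coefficients mod 13: 6·t ≡ 0 (mod 13).
    The inverse of 6 mod 13 is 11 (since 6·11 = 66 = 5·13 + 1), so t ≡ 11·0 = 0 ≡ 0 (mod 13).
    Then x = 9 + 45·0 = 9, valid modulo lcm(45, 13) = 585: x ≡ 9 (mod 585).
Verify: 9 mod 5 = 4 ✓, 9 mod 9 = 0 ✓, 9 mod 13 = 9 ✓.

x ≡ 9 (mod 585).


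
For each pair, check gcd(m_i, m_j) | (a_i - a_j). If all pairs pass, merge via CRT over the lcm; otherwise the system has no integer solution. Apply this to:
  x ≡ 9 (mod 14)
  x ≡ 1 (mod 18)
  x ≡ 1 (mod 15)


Moduli 14, 18, 15 are not pairwise coprime, so CRT works modulo lcm(m_i) when all pairwise compatibility conditions hold.
Pairwise compatibility: gcd(m_i, m_j) must divide a_i - a_j for every pair.
Merge one congruence at a time:
  Start: x ≡ 9 (mod 14).
  Combine with x ≡ 1 (mod 18): gcd(14, 18) = 2; 1 - 9 = -8, which IS divisible by 2, so compatible.
    Write x = 9 + 14·t and substitute into x ≡ 1 (mod 18): 14·t ≡ 1 − 9 = -8 (mod 18).
    Divide the congruence (and modulus) by g = 2: 7·t ≡ -4 (mod 9).
    Reduce coefficients mod 9: 7·t ≡ 5 (mod 9).
    The inverse of 7 mod 9 is 4 (since 7·4 = 28 = 3·9 + 1), so t ≡ 4·5 = 20 ≡ 2 (mod 9).
    Then x = 9 + 14·2 = 37, valid modulo lcm(14, 18) = 126: x ≡ 37 (mod 126).
  Combine with x ≡ 1 (mod 15): gcd(126, 15) = 3; 1 - 37 = -36, which IS divisible by 3, so compatible.
    Write x = 37 + 126·t and substitute into x ≡ 1 (mod 15): 126·t ≡ 1 − 37 = -36 (mod 15).
    Divide the congruence (and modulus) by g = 3: 42·t ≡ -12 (mod 5).
    Reduce coefficients mod 5: 2·t ≡ 3 (mod 5).
    The inverse of 2 mod 5 is 3 (since 2·3 = 6 = 1·5 + 1), so t ≡ 3·3 = 9 ≡ 4 (mod 5).
    Then x = 37 + 126·4 = 541, valid modulo lcm(126, 15) = 630: x ≡ 541 (mod 630).
Verify: 541 mod 14 = 9, 541 mod 18 = 1, 541 mod 15 = 1.

x ≡ 541 (mod 630).


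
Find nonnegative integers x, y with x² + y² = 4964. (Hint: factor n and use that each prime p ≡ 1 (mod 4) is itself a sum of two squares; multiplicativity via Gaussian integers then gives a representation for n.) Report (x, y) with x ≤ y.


Step 1: Factor n = 4964 = 2^2 · 17 · 73.
Step 2: Check the mod-4 condition on each prime factor: 2 = 2 (special); 17 ≡ 1 (mod 4), exponent 1; 73 ≡ 1 (mod 4), exponent 1.
All primes ≡ 3 (mod 4) appear to even exponent (or don't appear), so by the two-squares theorem n IS expressible as a sum of two squares.
Step 3: Build a representation. Group n = k² · m with k = 2 and m = 17 · 73 = 1241 (a product of primes ≡ 1 (mod 4)); a representation of m scales to one of n via (k·x)² + (k·y)² = k²(x² + y²). Each prime p ≡ 1 (mod 4) is itself a sum of two squares; find a² by testing p − a² for a perfect square:
  17: 17 − 1² = 16 = 4² ⇒ 17 = 1² + 4².
  73: 73 − 1² = 72, 73 − 2² = 69, 73 − 3² = 64 = 8² ⇒ 73 = 3² + 8².
  Combine using the Brahmagupta–Fibonacci identity (a² + b²)(c² + d²) = (ac − bd)² + (ad + bc)² = (ac + bd)² + (ad − bc)²:
  17 · 73 = 1241: from (1² + 4²)(3² + 8²), take (1·3 − 4·8, 1·8 + 4·3) = (3 − 32, 8 + 12) = (-29, 20); dropping signs (only squares matter) gives (29, 20); check 29² + 20² = 841 + 400 = 1241 ✓.
  Scale by k = 2: (2·29, 2·20) = (58, 40).
Step 4: Order so x ≤ y and verify: 40² + 58² = 1600 + 3364 = 4964 = n. ✓

n = 4964 = 40² + 58² (one valid representation with x ≤ y).


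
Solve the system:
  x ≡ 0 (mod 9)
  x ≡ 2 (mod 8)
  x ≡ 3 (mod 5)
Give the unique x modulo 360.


Moduli 9, 8, 5 are pairwise coprime; by CRT there is a unique solution modulo M = 9 · 8 · 5 = 360.
Solve pairwise, accumulating the modulus:
  Start with x ≡ 0 (mod 9).
  Combine with x ≡ 2 (mod 8): since gcd(9, 8) = 1, we get a unique residue mod 72.
    Write x = 0 + 9·t and substitute into x ≡ 2 (mod 8): 9·t ≡ 2 − 0 = 2 (mod 8).
    Reduce coefficients mod 8: 1·t ≡ 2 (mod 8).
    So t ≡ 2 (mod 8).
    Then x = 0 + 9·2 = 18, valid modulo lcm(9, 8) = 72: x ≡ 18 (mod 72).
  Combine with x ≡ 3 (mod 5): since gcd(72, 5) = 1, we get a unique residue mod 360.
    Write x = 18 + 72·t and substitute into x ≡ 3 (mod 5): 72·t ≡ 3 − 18 = -15 (mod 5).
    Reduce coefficients mod 5: 2·t ≡ 0 (mod 5).
    The inverse of 2 mod 5 is 3 (since 2·3 = 6 = 1·5 + 1), so t ≡ 3·0 = 0 ≡ 0 (mod 5).
    Then x = 18 + 72·0 = 18, valid modulo lcm(72, 5) = 360: x ≡ 18 (mod 360).
Verify: 18 mod 9 = 0 ✓, 18 mod 8 = 2 ✓, 18 mod 5 = 3 ✓.

x ≡ 18 (mod 360).


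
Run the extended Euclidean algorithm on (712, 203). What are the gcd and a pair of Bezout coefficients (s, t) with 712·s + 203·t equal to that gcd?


Euclidean algorithm on (712, 203) — divide until remainder is 0:
  712 = 3 · 203 + 103
  203 = 1 · 103 + 100
  103 = 1 · 100 + 3
  100 = 33 · 3 + 1
  3 = 3 · 1 + 0
gcd(712, 203) = 1.
Track Bezout coefficients alongside the remainders: start with r₀ = 712 = a·1 + b·0 (s = 1, t = 0) and r₁ = 203 = a·0 + b·1 (s = 0, t = 1); each new remainder r_{k+1} = r_{k-1} − q_k·r_k inherits s_{k+1} = s_{k-1} − q_k·s_k, t_{k+1} = t_{k-1} − q_k·t_k, so r_k = a·s_k + b·t_k at every step:
  q = 3: r = 103, s = 1 − 3·0 = 1, t = 0 − 3·1 = -3  (check: 712·1 + 203·(-3) = 103)
  q = 1: r = 100, s = 0 − 1·1 = -1, t = 1 − 1·(-3) = 4  (check: 712·(-1) + 203·4 = 100)
  q = 1: r = 3, s = 1 − 1·(-1) = 2, t = -3 − 1·4 = -7  (check: 712·2 + 203·(-7) = 3)
  q = 33: r = 1, s = -1 − 33·2 = -67, t = 4 − 33·(-7) = 235  (check: 712·(-67) + 203·235 = 1)
The row with r = 1 (the gcd) gives the Bezout coefficients s = -67, t = 235.
Result: 712 · (-67) + 203 · (235) = 1.

gcd(712, 203) = 1; s = -67, t = 235 (check: 712·(-67) + 203·235 = 1).


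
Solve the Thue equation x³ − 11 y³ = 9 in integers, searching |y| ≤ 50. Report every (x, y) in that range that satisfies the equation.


The equation is x³ - 11y³ = 9. For fixed y, x³ = 11·y³ + 9, so a solution requires the RHS to be a perfect cube.
Strategy: iterate y from -50 to 50, compute RHS = 11·y³ + 9, and check whether it is a (positive or negative) perfect cube.
Check small values of y:
  y = 0: RHS = 9 is not a perfect cube.
  y = 1: RHS = 20 is not a perfect cube.
  y = -1: RHS = -2 is not a perfect cube.
  y = 2: RHS = 97 is not a perfect cube.
  y = -2: RHS = -79 is not a perfect cube.
  y = 3: RHS = 306 is not a perfect cube.
  y = -3: RHS = -288 is not a perfect cube.
Continuing the search up to |y| = 50 finds no solutions either.
No (x, y) in the scanned range satisfies the equation.

No integer solutions with |y| ≤ 50.


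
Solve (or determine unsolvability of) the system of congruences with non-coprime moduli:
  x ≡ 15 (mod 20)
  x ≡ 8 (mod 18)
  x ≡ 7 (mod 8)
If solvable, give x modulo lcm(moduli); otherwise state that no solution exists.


Moduli 20, 18, 8 are not pairwise coprime, so CRT works modulo lcm(m_i) when all pairwise compatibility conditions hold.
Pairwise compatibility: gcd(m_i, m_j) must divide a_i - a_j for every pair.
Merge one congruence at a time:
  Start: x ≡ 15 (mod 20).
  Combine with x ≡ 8 (mod 18): gcd(20, 18) = 2, and 8 - 15 = -7 is NOT divisible by 2.
    ⇒ system is inconsistent (no integer solution).

No solution (the system is inconsistent).


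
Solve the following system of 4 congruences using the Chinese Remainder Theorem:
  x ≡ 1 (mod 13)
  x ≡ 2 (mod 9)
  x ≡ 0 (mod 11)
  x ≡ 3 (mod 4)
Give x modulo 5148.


Product of moduli M = 13 · 9 · 11 · 4 = 5148.
Merge one congruence at a time:
  Start: x ≡ 1 (mod 13).
  Combine with x ≡ 2 (mod 9); new modulus lcm = 117.
    Write x = 1 + 13·t and substitute into x ≡ 2 (mod 9): 13·t ≡ 2 − 1 = 1 (mod 9).
    Reduce coefficients mod 9: 4·t ≡ 1 (mod 9).
    The inverse of 4 mod 9 is 7 (since 4·7 = 28 = 3·9 + 1), so t ≡ 7·1 = 7 ≡ 7 (mod 9).
    Then x = 1 + 13·7 = 92, valid modulo lcm(13, 9) = 117: x ≡ 92 (mod 117).
  Combine with x ≡ 0 (mod 11); new modulus lcm = 1287.
    Write x = 92 + 117·t and substitute into x ≡ 0 (mod 11): 117·t ≡ 0 − 92 = -92 (mod 11).
    Reduce coefficients mod 11: 7·t ≡ 7 (mod 11).
    The inverse of 7 mod 11 is 8 (since 7·8 = 56 = 5·11 + 1), so t ≡ 8·7 = 56 ≡ 1 (mod 11).
    Then x = 92 + 117·1 = 209, valid modulo lcm(117, 11) = 1287: x ≡ 209 (mod 1287).
  Combine with x ≡ 3 (mod 4); new modulus lcm = 5148.
    Write x = 209 + 1287·t and substitute into x ≡ 3 (mod 4): 1287·t ≡ 3 − 209 = -206 (mod 4).
    Reduce coefficients mod 4: 3·t ≡ 2 (mod 4).
    The inverse of 3 mod 4 is 3 (since 3·3 = 9 = 2·4 + 1), so t ≡ 3·2 = 6 ≡ 2 (mod 4).
    Then x = 209 + 1287·2 = 2783, valid modulo lcm(1287, 4) = 5148: x ≡ 2783 (mod 5148).
Verify against each original: 2783 mod 13 = 1, 2783 mod 9 = 2, 2783 mod 11 = 0, 2783 mod 4 = 3.

x ≡ 2783 (mod 5148).


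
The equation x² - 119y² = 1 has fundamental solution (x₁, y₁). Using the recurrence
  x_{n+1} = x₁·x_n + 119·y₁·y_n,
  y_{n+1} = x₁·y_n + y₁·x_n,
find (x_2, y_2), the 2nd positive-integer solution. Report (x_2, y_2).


Step 1: Find the fundamental solution (x₁, y₁) of x² - 119y² = 1.
  Expand √119 as a continued fraction. a₀ = ⌊√119⌋ = 10; iterate m_{k+1} = d_k·a_k − m_k, d_{k+1} = (119 − m_{k+1}²)/d_k, a_{k+1} = ⌊(a₀ + m_{k+1})/d_{k+1}⌋ (starting m₀ = 0, d₀ = 1), with convergents p_k = a_k·p_{k-1} + p_{k-2}, q_k = a_k·q_{k-1} + q_{k-2} (p₋₁ = 1, q₋₁ = 0):
  k = 0: a₀ = 10; p₀/q₀ = 10/1; p₀² − 119·q₀² = 100 − 119 = -19.
  k = 1: m = 10, d = 19, a = ⌊(10 + 10)/19⌋ = 1; p/q = (1·10 + 1)/(1·1 + 0) = 11/1; p² − 119·q² = 121 − 119 = 2.
  k = 2: m = 9, d = 2, a = ⌊(10 + 9)/2⌋ = 9; p/q = (9·11 + 10)/(9·1 + 1) = 109/10; p² − 119·q² = 11881 − 11900 = -19.
  k = 3: m = 9, d = 19, a = ⌊(10 + 9)/19⌋ = 1; p/q = (1·109 + 11)/(1·10 + 1) = 120/11; p² − 119·q² = 14400 − 14399 = 1.
  The first convergent with p² − 119·q² = 1 gives the fundamental solution (x₁, y₁) = (120, 11).
Step 2: Apply the recurrence (x_{n+1}, y_{n+1}) = (x₁x_n + 119y₁y_n, x₁y_n + y₁x_n) repeatedly.
  From (x_1, y_1) = (120, 11): x_2 = 120·120 + 119·11·11 = 28799; y_2 = 120·11 + 11·120 = 2640.
Step 3: Verify x_2² - 119·y_2² = 829382401 - 829382400 = 1 (should be 1). ✓

(x_1, y_1) = (120, 11); (x_2, y_2) = (28799, 2640).


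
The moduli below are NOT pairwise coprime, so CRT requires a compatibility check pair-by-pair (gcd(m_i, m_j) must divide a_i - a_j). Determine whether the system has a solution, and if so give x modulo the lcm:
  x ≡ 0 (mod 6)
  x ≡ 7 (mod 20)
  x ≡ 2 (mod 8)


Moduli 6, 20, 8 are not pairwise coprime, so CRT works modulo lcm(m_i) when all pairwise compatibility conditions hold.
Pairwise compatibility: gcd(m_i, m_j) must divide a_i - a_j for every pair.
Merge one congruence at a time:
  Start: x ≡ 0 (mod 6).
  Combine with x ≡ 7 (mod 20): gcd(6, 20) = 2, and 7 - 0 = 7 is NOT divisible by 2.
    ⇒ system is inconsistent (no integer solution).

No solution (the system is inconsistent).


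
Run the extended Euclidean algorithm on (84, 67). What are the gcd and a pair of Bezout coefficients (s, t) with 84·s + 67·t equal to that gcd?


Euclidean algorithm on (84, 67) — divide until remainder is 0:
  84 = 1 · 67 + 17
  67 = 3 · 17 + 16
  17 = 1 · 16 + 1
  16 = 16 · 1 + 0
gcd(84, 67) = 1.
Track Bezout coefficients alongside the remainders: start with r₀ = 84 = a·1 + b·0 (s = 1, t = 0) and r₁ = 67 = a·0 + b·1 (s = 0, t = 1); each new remainder r_{k+1} = r_{k-1} − q_k·r_k inherits s_{k+1} = s_{k-1} − q_k·s_k, t_{k+1} = t_{k-1} − q_k·t_k, so r_k = a·s_k + b·t_k at every step:
  q = 1: r = 17, s = 1 − 1·0 = 1, t = 0 − 1·1 = -1  (check: 84·1 + 67·(-1) = 17)
  q = 3: r = 16, s = 0 − 3·1 = -3, t = 1 − 3·(-1) = 4  (check: 84·(-3) + 67·4 = 16)
  q = 1: r = 1, s = 1 − 1·(-3) = 4, t = -1 − 1·4 = -5  (check: 84·4 + 67·(-5) = 1)
The row with r = 1 (the gcd) gives the Bezout coefficients s = 4, t = -5.
Result: 84 · (4) + 67 · (-5) = 1.

gcd(84, 67) = 1; s = 4, t = -5 (check: 84·4 + 67·(-5) = 1).
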